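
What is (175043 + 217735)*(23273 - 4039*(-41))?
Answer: 74184766416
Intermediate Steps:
(175043 + 217735)*(23273 - 4039*(-41)) = 392778*(23273 + 165599) = 392778*188872 = 74184766416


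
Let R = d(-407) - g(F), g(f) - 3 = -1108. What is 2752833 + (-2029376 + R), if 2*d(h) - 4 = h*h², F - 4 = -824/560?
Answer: -65970015/2 ≈ -3.2985e+7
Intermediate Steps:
F = 177/70 (F = 4 - 824/560 = 4 - 824*1/560 = 4 - 103/70 = 177/70 ≈ 2.5286)
d(h) = 2 + h³/2 (d(h) = 2 + (h*h²)/2 = 2 + h³/2)
g(f) = -1105 (g(f) = 3 - 1108 = -1105)
R = -67416929/2 (R = (2 + (½)*(-407)³) - 1*(-1105) = (2 + (½)*(-67419143)) + 1105 = (2 - 67419143/2) + 1105 = -67419139/2 + 1105 = -67416929/2 ≈ -3.3708e+7)
2752833 + (-2029376 + R) = 2752833 + (-2029376 - 67416929/2) = 2752833 - 71475681/2 = -65970015/2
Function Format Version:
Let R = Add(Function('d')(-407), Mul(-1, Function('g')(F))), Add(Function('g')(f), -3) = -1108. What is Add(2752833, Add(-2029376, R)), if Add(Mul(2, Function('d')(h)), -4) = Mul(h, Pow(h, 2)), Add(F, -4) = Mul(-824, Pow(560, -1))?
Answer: Rational(-65970015, 2) ≈ -3.2985e+7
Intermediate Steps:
F = Rational(177, 70) (F = Add(4, Mul(-824, Pow(560, -1))) = Add(4, Mul(-824, Rational(1, 560))) = Add(4, Rational(-103, 70)) = Rational(177, 70) ≈ 2.5286)
Function('d')(h) = Add(2, Mul(Rational(1, 2), Pow(h, 3))) (Function('d')(h) = Add(2, Mul(Rational(1, 2), Mul(h, Pow(h, 2)))) = Add(2, Mul(Rational(1, 2), Pow(h, 3))))
Function('g')(f) = -1105 (Function('g')(f) = Add(3, -1108) = -1105)
R = Rational(-67416929, 2) (R = Add(Add(2, Mul(Rational(1, 2), Pow(-407, 3))), Mul(-1, -1105)) = Add(Add(2, Mul(Rational(1, 2), -67419143)), 1105) = Add(Add(2, Rational(-67419143, 2)), 1105) = Add(Rational(-67419139, 2), 1105) = Rational(-67416929, 2) ≈ -3.3708e+7)
Add(2752833, Add(-2029376, R)) = Add(2752833, Add(-2029376, Rational(-67416929, 2))) = Add(2752833, Rational(-71475681, 2)) = Rational(-65970015, 2)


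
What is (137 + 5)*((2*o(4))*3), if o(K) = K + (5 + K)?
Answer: 11076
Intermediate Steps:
o(K) = 5 + 2*K
(137 + 5)*((2*o(4))*3) = (137 + 5)*((2*(5 + 2*4))*3) = 142*((2*(5 + 8))*3) = 142*((2*13)*3) = 142*(26*3) = 142*78 = 11076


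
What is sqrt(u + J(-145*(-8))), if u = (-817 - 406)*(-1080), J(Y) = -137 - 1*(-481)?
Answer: 4*sqrt(82574) ≈ 1149.4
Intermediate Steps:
J(Y) = 344 (J(Y) = -137 + 481 = 344)
u = 1320840 (u = -1223*(-1080) = 1320840)
sqrt(u + J(-145*(-8))) = sqrt(1320840 + 344) = sqrt(1321184) = 4*sqrt(82574)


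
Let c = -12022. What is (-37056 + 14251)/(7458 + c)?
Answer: 22805/4564 ≈ 4.9967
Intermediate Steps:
(-37056 + 14251)/(7458 + c) = (-37056 + 14251)/(7458 - 12022) = -22805/(-4564) = -22805*(-1/4564) = 22805/4564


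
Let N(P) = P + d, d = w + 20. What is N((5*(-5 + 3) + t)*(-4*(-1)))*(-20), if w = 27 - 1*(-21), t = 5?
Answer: -960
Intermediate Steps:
w = 48 (w = 27 + 21 = 48)
d = 68 (d = 48 + 20 = 68)
N(P) = 68 + P (N(P) = P + 68 = 68 + P)
N((5*(-5 + 3) + t)*(-4*(-1)))*(-20) = (68 + (5*(-5 + 3) + 5)*(-4*(-1)))*(-20) = (68 + (5*(-2) + 5)*4)*(-20) = (68 + (-10 + 5)*4)*(-20) = (68 - 5*4)*(-20) = (68 - 20)*(-20) = 48*(-20) = -960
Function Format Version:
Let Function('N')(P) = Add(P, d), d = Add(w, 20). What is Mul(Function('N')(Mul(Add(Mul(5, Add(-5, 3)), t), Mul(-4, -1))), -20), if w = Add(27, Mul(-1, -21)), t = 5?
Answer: -960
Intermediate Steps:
w = 48 (w = Add(27, 21) = 48)
d = 68 (d = Add(48, 20) = 68)
Function('N')(P) = Add(68, P) (Function('N')(P) = Add(P, 68) = Add(68, P))
Mul(Function('N')(Mul(Add(Mul(5, Add(-5, 3)), t), Mul(-4, -1))), -20) = Mul(Add(68, Mul(Add(Mul(5, Add(-5, 3)), 5), Mul(-4, -1))), -20) = Mul(Add(68, Mul(Add(Mul(5, -2), 5), 4)), -20) = Mul(Add(68, Mul(Add(-10, 5), 4)), -20) = Mul(Add(68, Mul(-5, 4)), -20) = Mul(Add(68, -20), -20) = Mul(48, -20) = -960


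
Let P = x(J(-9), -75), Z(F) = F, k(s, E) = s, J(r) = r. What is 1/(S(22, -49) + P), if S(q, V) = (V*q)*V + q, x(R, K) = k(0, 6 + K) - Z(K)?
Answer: 1/52919 ≈ 1.8897e-5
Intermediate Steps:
x(R, K) = -K (x(R, K) = 0 - K = -K)
P = 75 (P = -1*(-75) = 75)
S(q, V) = q + q*V**2 (S(q, V) = q*V**2 + q = q + q*V**2)
1/(S(22, -49) + P) = 1/(22*(1 + (-49)**2) + 75) = 1/(22*(1 + 2401) + 75) = 1/(22*2402 + 75) = 1/(52844 + 75) = 1/52919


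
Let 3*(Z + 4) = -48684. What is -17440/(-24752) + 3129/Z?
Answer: 12852317/25110904 ≈ 0.51182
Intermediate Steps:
Z = -16232 (Z = -4 + (⅓)*(-48684) = -4 - 16228 = -16232)
-17440/(-24752) + 3129/Z = -17440/(-24752) + 3129/(-16232) = -17440*(-1/24752) + 3129*(-1/16232) = 1090/1547 - 3129/16232 = 12852317/25110904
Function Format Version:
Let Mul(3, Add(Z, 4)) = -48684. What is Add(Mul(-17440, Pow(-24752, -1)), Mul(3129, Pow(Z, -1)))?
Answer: Rational(12852317, 25110904) ≈ 0.51182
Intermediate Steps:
Z = -16232 (Z = Add(-4, Mul(Rational(1, 3), -48684)) = Add(-4, -16228) = -16232)
Add(Mul(-17440, Pow(-24752, -1)), Mul(3129, Pow(Z, -1))) = Add(Mul(-17440, Pow(-24752, -1)), Mul(3129, Pow(-16232, -1))) = Add(Mul(-17440, Rational(-1, 24752)), Mul(3129, Rational(-1, 16232))) = Add(Rational(1090, 1547), Rational(-3129, 16232)) = Rational(12852317, 25110904)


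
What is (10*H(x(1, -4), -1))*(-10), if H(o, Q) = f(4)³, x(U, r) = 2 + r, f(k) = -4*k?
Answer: 409600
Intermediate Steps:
H(o, Q) = -4096 (H(o, Q) = (-4*4)³ = (-16)³ = -4096)
(10*H(x(1, -4), -1))*(-10) = (10*(-4096))*(-10) = -40960*(-10) = 409600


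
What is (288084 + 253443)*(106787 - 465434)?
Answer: -194217033969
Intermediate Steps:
(288084 + 253443)*(106787 - 465434) = 541527*(-358647) = -194217033969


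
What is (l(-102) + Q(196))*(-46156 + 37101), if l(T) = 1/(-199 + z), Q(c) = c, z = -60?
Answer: -459658965/259 ≈ -1.7747e+6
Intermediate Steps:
l(T) = -1/259 (l(T) = 1/(-199 - 60) = 1/(-259) = -1/259)
(l(-102) + Q(196))*(-46156 + 37101) = (-1/259 + 196)*(-46156 + 37101) = (50763/259)*(-9055) = -459658965/259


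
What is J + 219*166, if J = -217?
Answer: 36137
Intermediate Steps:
J + 219*166 = -217 + 219*166 = -217 + 36354 = 36137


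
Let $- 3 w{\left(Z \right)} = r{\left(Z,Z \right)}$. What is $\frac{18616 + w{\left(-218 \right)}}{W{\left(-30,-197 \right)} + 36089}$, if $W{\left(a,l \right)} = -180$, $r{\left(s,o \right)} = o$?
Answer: $\frac{56066}{107727} \approx 0.52044$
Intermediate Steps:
$w{\left(Z \right)} = - \frac{Z}{3}$
$\frac{18616 + w{\left(-218 \right)}}{W{\left(-30,-197 \right)} + 36089} = \frac{18616 - - \frac{218}{3}}{-180 + 36089} = \frac{18616 + \frac{218}{3}}{35909} = \frac{56066}{3} \cdot \frac{1}{35909} = \frac{56066}{107727}$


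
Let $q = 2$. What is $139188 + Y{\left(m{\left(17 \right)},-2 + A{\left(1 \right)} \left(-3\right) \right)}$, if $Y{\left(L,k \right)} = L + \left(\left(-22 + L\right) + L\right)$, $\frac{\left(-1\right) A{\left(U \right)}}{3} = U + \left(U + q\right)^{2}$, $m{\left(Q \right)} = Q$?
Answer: $139217$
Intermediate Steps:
$A{\left(U \right)} = - 3 U - 3 \left(2 + U\right)^{2}$ ($A{\left(U \right)} = - 3 \left(U + \left(U + 2\right)^{2}\right) = - 3 \left(U + \left(2 + U\right)^{2}\right) = - 3 U - 3 \left(2 + U\right)^{2}$)
$Y{\left(L,k \right)} = -22 + 3 L$ ($Y{\left(L,k \right)} = L + \left(-22 + 2 L\right) = -22 + 3 L$)
$139188 + Y{\left(m{\left(17 \right)},-2 + A{\left(1 \right)} \left(-3\right) \right)} = 139188 + \left(-22 + 3 \cdot 17\right) = 139188 + \left(-22 + 51\right) = 139188 + 29 = 139217$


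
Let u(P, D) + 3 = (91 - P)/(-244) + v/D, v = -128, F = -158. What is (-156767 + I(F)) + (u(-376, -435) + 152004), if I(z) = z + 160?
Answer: -505822873/106140 ≈ -4765.6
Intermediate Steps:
I(z) = 160 + z
u(P, D) = -823/244 - 128/D + P/244 (u(P, D) = -3 + ((91 - P)/(-244) - 128/D) = -3 + ((91 - P)*(-1/244) - 128/D) = -3 + ((-91/244 + P/244) - 128/D) = -3 + (-91/244 - 128/D + P/244) = -823/244 - 128/D + P/244)
(-156767 + I(F)) + (u(-376, -435) + 152004) = (-156767 + (160 - 158)) + ((1/244)*(-31232 - 435*(-823 - 376))/(-435) + 152004) = (-156767 + 2) + ((1/244)*(-1/435)*(-31232 - 435*(-1199)) + 152004) = -156765 + ((1/244)*(-1/435)*(-31232 + 521565) + 152004) = -156765 + ((1/244)*(-1/435)*490333 + 152004) = -156765 + (-490333/106140 + 152004) = -156765 + 16133214227/106140 = -505822873/106140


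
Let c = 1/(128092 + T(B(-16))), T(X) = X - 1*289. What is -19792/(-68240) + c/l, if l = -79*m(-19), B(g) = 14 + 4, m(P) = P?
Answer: 237329984342/818280004065 ≈ 0.29004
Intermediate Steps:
B(g) = 18
T(X) = -289 + X (T(X) = X - 289 = -289 + X)
l = 1501 (l = -79*(-19) = 1501)
c = 1/127821 (c = 1/(128092 + (-289 + 18)) = 1/(128092 - 271) = 1/127821 ≈ 7.8234e-6)
-19792/(-68240) + c/l = -19792/(-68240) + (1/127821)/1501 = -19792*(-1/68240) + (1/127821)*(1/1501) = 1237/4265 + 1/191859321 = 237329984342/818280004065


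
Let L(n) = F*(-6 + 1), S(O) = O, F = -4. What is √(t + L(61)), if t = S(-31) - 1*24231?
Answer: I*√24242 ≈ 155.7*I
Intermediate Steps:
L(n) = 20 (L(n) = -4*(-6 + 1) = -4*(-5) = 20)
t = -24262 (t = -31 - 1*24231 = -31 - 24231 = -24262)
√(t + L(61)) = √(-24262 + 20) = √(-24242) = I*√24242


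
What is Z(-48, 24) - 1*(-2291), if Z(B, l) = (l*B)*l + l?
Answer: -25333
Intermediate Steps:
Z(B, l) = l + B*l**2 (Z(B, l) = (B*l)*l + l = B*l**2 + l = l + B*l**2)
Z(-48, 24) - 1*(-2291) = 24*(1 - 48*24) - 1*(-2291) = 24*(1 - 1152) + 2291 = 24*(-1151) + 2291 = -27624 + 2291 = -25333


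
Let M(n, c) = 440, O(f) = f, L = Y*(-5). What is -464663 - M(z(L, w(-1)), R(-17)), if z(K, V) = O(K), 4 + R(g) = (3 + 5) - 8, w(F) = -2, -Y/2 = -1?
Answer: -465103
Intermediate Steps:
Y = 2 (Y = -2*(-1) = 2)
L = -10 (L = 2*(-5) = -10)
R(g) = -4 (R(g) = -4 + ((3 + 5) - 8) = -4 + (8 - 8) = -4 + 0 = -4)
z(K, V) = K
-464663 - M(z(L, w(-1)), R(-17)) = -464663 - 1*440 = -464663 - 440 = -465103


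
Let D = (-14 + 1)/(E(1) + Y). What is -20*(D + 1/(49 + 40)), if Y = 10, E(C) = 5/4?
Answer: 18332/801 ≈ 22.886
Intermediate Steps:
E(C) = 5/4 (E(C) = 5*(¼) = 5/4)
D = -52/45 (D = (-14 + 1)/(5/4 + 10) = -13/45/4 = -13*4/45 = -52/45 ≈ -1.1556)
-20*(D + 1/(49 + 40)) = -20*(-52/45 + 1/(49 + 40)) = -20*(-52/45 + 1/89) = -20*(-4583/4005) = 18332/801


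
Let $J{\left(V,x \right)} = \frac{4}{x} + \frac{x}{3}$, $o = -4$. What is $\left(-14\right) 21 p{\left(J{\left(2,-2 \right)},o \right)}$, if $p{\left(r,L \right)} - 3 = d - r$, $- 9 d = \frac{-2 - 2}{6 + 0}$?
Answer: $- \frac{15190}{9} \approx -1687.8$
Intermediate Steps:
$J{\left(V,x \right)} = \frac{4}{x} + \frac{x}{3}$ ($J{\left(V,x \right)} = \frac{4}{x} + x \frac{1}{3} = \frac{4}{x} + \frac{x}{3}$)
$d = \frac{2}{27}$ ($d = - \frac{\left(-2 - 2\right) \frac{1}{6 + 0}}{9} = - \frac{\left(-4\right) \frac{1}{6}}{9} = \left(- \frac{1}{9}\right) \left(- \frac{2}{3}\right) = \frac{2}{27} \approx 0.074074$)
$p{\left(r,L \right)} = \frac{83}{27} - r$ ($p{\left(r,L \right)} = 3 - \left(- \frac{2}{27} + r\right) = \frac{83}{27} - r$)
$\left(-14\right) 21 p{\left(J{\left(2,-2 \right)},o \right)} = \left(-14\right) 21 \left(\frac{83}{27} - \left(\frac{4}{-2} + \frac{1}{3} \left(-2\right)\right)\right) = - 294 \left(\frac{83}{27} - \left(4 \left(- \frac{1}{2}\right) - \frac{2}{3}\right)\right) = - 294 \left(\frac{83}{27} - \left(-2 - \frac{2}{3}\right)\right) = - 294 \left(\frac{83}{27} - - \frac{8}{3}\right) = - 294 \left(\frac{83}{27} + \frac{8}{3}\right) = \left(-294\right) \frac{155}{27} = - \frac{15190}{9}$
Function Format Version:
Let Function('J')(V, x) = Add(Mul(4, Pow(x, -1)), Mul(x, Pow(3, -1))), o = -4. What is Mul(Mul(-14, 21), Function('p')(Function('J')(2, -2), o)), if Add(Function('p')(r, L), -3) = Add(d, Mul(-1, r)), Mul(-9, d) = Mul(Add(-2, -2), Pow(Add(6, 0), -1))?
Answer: Rational(-15190, 9) ≈ -1687.8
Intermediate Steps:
Function('J')(V, x) = Add(Mul(4, Pow(x, -1)), Mul(Rational(1, 3), x)) (Function('J')(V, x) = Add(Mul(4, Pow(x, -1)), Mul(x, Rational(1, 3))) = Add(Mul(4, Pow(x, -1)), Mul(Rational(1, 3), x)))
d = Rational(2, 27) (d = Mul(Rational(-1, 9), Mul(Add(-2, -2), Pow(Add(6, 0), -1))) = Mul(Rational(-1, 9), Mul(-4, Pow(6, -1))) = Mul(Rational(-1, 9), Mul(-4, Rational(1, 6))) = Mul(Rational(-1, 9), Rational(-2, 3)) = Rational(2, 27) ≈ 0.074074)
Function('p')(r, L) = Add(Rational(83, 27), Mul(-1, r)) (Function('p')(r, L) = Add(3, Add(Rational(2, 27), Mul(-1, r))) = Add(Rational(83, 27), Mul(-1, r)))
Mul(Mul(-14, 21), Function('p')(Function('J')(2, -2), o)) = Mul(Mul(-14, 21), Add(Rational(83, 27), Mul(-1, Add(Mul(4, Pow(-2, -1)), Mul(Rational(1, 3), -2))))) = Mul(-294, Add(Rational(83, 27), Mul(-1, Add(Mul(4, Rational(-1, 2)), Rational(-2, 3))))) = Mul(-294, Add(Rational(83, 27), Mul(-1, Add(-2, Rational(-2, 3))))) = Mul(-294, Add(Rational(83, 27), Mul(-1, Rational(-8, 3)))) = Mul(-294, Add(Rational(83, 27), Rational(8, 3))) = Mul(-294, Rational(155, 27)) = Rational(-15190, 9)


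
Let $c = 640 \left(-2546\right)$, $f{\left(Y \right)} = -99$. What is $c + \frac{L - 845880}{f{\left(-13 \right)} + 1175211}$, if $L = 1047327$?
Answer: $- \frac{212752699537}{130568} \approx -1.6294 \cdot 10^{6}$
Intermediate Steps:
$c = -1629440$
$c + \frac{L - 845880}{f{\left(-13 \right)} + 1175211} = -1629440 + \frac{1047327 - 845880}{-99 + 1175211} = -1629440 + \frac{201447}{1175112} = -1629440 + 201447 \cdot \frac{1}{1175112} = -1629440 + \frac{22383}{130568} = - \frac{212752699537}{130568}$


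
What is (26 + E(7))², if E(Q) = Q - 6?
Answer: 729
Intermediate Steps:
E(Q) = -6 + Q
(26 + E(7))² = (26 + (-6 + 7))² = (26 + 1)² = 27² = 729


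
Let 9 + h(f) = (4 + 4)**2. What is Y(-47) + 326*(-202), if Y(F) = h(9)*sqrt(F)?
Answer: -65852 + 55*I*sqrt(47) ≈ -65852.0 + 377.06*I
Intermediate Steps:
h(f) = 55 (h(f) = -9 + (4 + 4)**2 = -9 + 8**2 = -9 + 64 = 55)
Y(F) = 55*sqrt(F)
Y(-47) + 326*(-202) = 55*sqrt(-47) + 326*(-202) = 55*(I*sqrt(47)) - 65852 = 55*I*sqrt(47) - 65852 = -65852 + 55*I*sqrt(47)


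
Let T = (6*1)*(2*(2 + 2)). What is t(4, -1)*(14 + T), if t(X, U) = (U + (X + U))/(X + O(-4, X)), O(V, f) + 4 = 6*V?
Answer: -31/6 ≈ -5.1667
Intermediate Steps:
O(V, f) = -4 + 6*V
t(X, U) = (X + 2*U)/(-28 + X) (t(X, U) = (U + (X + U))/(X + (-4 + 6*(-4))) = (U + (U + X))/(X + (-4 - 24)) = (X + 2*U)/(X - 28) = (X + 2*U)/(-28 + X))
T = 48 (T = 6*(2*4) = 6*8 = 48)
t(4, -1)*(14 + T) = ((4 + 2*(-1))/(-28 + 4))*(14 + 48) = ((4 - 2)/(-24))*62 = -1/24*2*62 = -1/12*62 = -31/6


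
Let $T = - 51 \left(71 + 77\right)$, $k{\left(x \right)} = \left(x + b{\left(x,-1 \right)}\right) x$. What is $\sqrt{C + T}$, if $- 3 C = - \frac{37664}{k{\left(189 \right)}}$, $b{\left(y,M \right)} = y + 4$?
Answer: $\frac{2 i \sqrt{273218264347}}{12033} \approx 86.878 i$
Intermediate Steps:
$b{\left(y,M \right)} = 4 + y$
$k{\left(x \right)} = x \left(4 + 2 x\right)$ ($k{\left(x \right)} = \left(x + \left(4 + x\right)\right) x = \left(4 + 2 x\right) x = x \left(4 + 2 x\right)$)
$C = \frac{18832}{108297}$ ($C = - \frac{\left(-37664\right) \frac{1}{2 \cdot 189 \left(2 + 189\right)}}{3} = - \frac{\left(-37664\right) \frac{1}{2 \cdot 189 \cdot 191}}{3} = - \frac{\left(-37664\right) \frac{1}{72198}}{3} = \left(- \frac{1}{3}\right) \left(- \frac{18832}{36099}\right) = \frac{18832}{108297} \approx 0.17389$)
$T = -7548$ ($T = \left(-51\right) 148 = -7548$)
$\sqrt{C + T} = \sqrt{\frac{18832}{108297} - 7548} = \sqrt{- \frac{817406924}{108297}} = \frac{2 i \sqrt{273218264347}}{12033}$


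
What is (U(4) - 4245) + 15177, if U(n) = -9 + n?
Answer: 10927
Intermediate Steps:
(U(4) - 4245) + 15177 = ((-9 + 4) - 4245) + 15177 = (-5 - 4245) + 15177 = -4250 + 15177 = 10927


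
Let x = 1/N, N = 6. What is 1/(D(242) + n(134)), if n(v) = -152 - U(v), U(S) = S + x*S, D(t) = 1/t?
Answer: -726/223847 ≈ -0.0032433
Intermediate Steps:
x = 1/6 ≈ 0.16667
U(S) = 7*S/6 (U(S) = S + S/6 = 7*S/6)
n(v) = -152 - 7*v/6
1/(D(242) + n(134)) = 1/(1/242 + (-152 - 7/6*134)) = 1/(1/242 + (-152 - 469/3)) = 1/(1/242 - 925/3) = 1/(-223847/726) = -726/223847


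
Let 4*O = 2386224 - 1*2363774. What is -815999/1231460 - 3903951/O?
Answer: -1924855717139/2764627700 ≈ -696.24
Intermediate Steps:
O = 11225/2 (O = (2386224 - 1*2363774)/4 = (2386224 - 2363774)/4 = (1/4)*22450 = 11225/2 ≈ 5612.5)
-815999/1231460 - 3903951/O = -815999/1231460 - 3903951/11225/2 = -815999*1/1231460 - 3903951*2/11225 = -815999/1231460 - 7807902/11225 = -1924855717139/2764627700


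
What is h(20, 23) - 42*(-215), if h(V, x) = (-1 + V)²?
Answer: 9391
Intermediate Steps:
h(20, 23) - 42*(-215) = (-1 + 20)² - 42*(-215) = 19² + 9030 = 361 + 9030 = 9391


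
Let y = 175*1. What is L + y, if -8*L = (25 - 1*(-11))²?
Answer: 13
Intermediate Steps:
L = -162 (L = -(25 - 1*(-11))²/8 = -(25 + 11)²/8 = -⅛*36² = -⅛*1296 = -162)
y = 175
L + y = -162 + 175 = 13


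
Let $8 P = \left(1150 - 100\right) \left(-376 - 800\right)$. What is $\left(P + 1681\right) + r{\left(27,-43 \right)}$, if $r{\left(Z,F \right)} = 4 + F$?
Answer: $-152708$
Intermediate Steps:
$P = -154350$ ($P = \frac{\left(1150 - 100\right) \left(-376 - 800\right)}{8} = \frac{1050 \left(-1176\right)}{8} = \frac{1}{8} \left(-1234800\right) = -154350$)
$\left(P + 1681\right) + r{\left(27,-43 \right)} = \left(-154350 + 1681\right) + \left(4 - 43\right) = -152669 - 39 = -152708$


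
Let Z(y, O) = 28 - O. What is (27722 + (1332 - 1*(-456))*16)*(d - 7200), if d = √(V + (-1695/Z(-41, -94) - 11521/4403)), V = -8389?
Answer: -405576000 + 28165*I*√2425387332277686/268583 ≈ -4.0558e+8 + 5.1644e+6*I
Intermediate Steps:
d = I*√2425387332277686/537166 (d = √(-8389 + (-1695/(28 - 1*(-94)) - 11521/4403)) = √(-8389 + (-1695/(28 + 94) - 11521*1/4403)) = √(-8389 + (-1695/122 - 11521/4403)) = √(-8389 - 8868647/537166) = √(-4515154221/537166) = I*√2425387332277686/537166 ≈ 91.682*I)
(27722 + (1332 - 1*(-456))*16)*(d - 7200) = (27722 + (1332 - 1*(-456))*16)*(I*√2425387332277686/537166 - 7200) = (27722 + (1332 + 456)*16)*(-7200 + I*√2425387332277686/537166) = (27722 + 1788*16)*(-7200 + I*√2425387332277686/537166) = (27722 + 28608)*(-7200 + I*√2425387332277686/537166) = 56330*(-7200 + I*√2425387332277686/537166) = -405576000 + 28165*I*√2425387332277686/268583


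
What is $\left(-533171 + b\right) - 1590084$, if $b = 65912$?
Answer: $-2057343$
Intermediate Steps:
$\left(-533171 + b\right) - 1590084 = \left(-533171 + 65912\right) - 1590084 = -467259 - 1590084 = -2057343$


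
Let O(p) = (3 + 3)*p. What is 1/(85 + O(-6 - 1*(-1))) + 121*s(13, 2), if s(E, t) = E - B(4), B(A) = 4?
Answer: 59896/55 ≈ 1089.0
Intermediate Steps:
O(p) = 6*p
s(E, t) = -4 + E (s(E, t) = E - 1*4 = E - 4 = -4 + E)
1/(85 + O(-6 - 1*(-1))) + 121*s(13, 2) = 1/(85 + 6*(-6 - 1*(-1))) + 121*(-4 + 13) = 1/(85 + 6*(-6 + 1)) + 121*9 = 1/(85 + 6*(-5)) + 1089 = 1/(85 - 30) + 1089 = 1/55 + 1089 = 59896/55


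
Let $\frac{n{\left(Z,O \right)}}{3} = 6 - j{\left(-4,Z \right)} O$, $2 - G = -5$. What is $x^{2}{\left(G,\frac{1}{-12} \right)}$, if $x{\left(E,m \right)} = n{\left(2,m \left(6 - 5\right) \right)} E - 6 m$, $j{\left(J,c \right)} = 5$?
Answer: $\frac{292681}{16} \approx 18293.0$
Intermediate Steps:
$G = 7$ ($G = 2 - -5 = 2 + 5 = 7$)
$n{\left(Z,O \right)} = 18 - 15 O$ ($n{\left(Z,O \right)} = 3 \left(6 - 5 O\right) = 18 - 15 O$)
$x{\left(E,m \right)} = - 6 m + E \left(18 - 15 m\right)$ ($x{\left(E,m \right)} = \left(18 - 15 m \left(6 - 5\right)\right) E - 6 m = \left(18 - 15 m 1\right) E - 6 m = \left(18 - 15 m\right) E - 6 m = E \left(18 - 15 m\right) - 6 m = - 6 m + E \left(18 - 15 m\right)$)
$x^{2}{\left(G,\frac{1}{-12} \right)} = \left(- \frac{6}{-12} + 18 \cdot 7 - \frac{105}{-12}\right)^{2} = \left(\left(-6\right) \left(- \frac{1}{12}\right) + 126 - 105 \left(- \frac{1}{12}\right)\right)^{2} = \left(\frac{1}{2} + 126 + \frac{35}{4}\right)^{2} = \left(\frac{541}{4}\right)^{2} = \frac{292681}{16}$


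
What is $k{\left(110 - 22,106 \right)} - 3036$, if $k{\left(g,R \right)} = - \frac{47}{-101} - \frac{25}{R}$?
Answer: $- \frac{32500959}{10706} \approx -3035.8$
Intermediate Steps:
$k{\left(g,R \right)} = \frac{47}{101} - \frac{25}{R}$ ($k{\left(g,R \right)} = \left(-47\right) \left(- \frac{1}{101}\right) - \frac{25}{R} = \frac{47}{101} - \frac{25}{R}$)
$k{\left(110 - 22,106 \right)} - 3036 = \left(\frac{47}{101} - \frac{25}{106}\right) - 3036 = \frac{2457}{10706} - 3036 = - \frac{32500959}{10706}$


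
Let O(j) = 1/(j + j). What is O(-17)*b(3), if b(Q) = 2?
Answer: -1/17 ≈ -0.058824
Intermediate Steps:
O(j) = 1/(2*j)
O(-17)*b(3) = ((½)/(-17))*2 = ((½)*(-1/17))*2 = -1/34*2 = -1/17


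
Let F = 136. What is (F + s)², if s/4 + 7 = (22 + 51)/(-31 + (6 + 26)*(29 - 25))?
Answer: 115949824/9409 ≈ 12323.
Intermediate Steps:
s = -2424/97 (s = -28 + 4*((22 + 51)/(-31 + (6 + 26)*(29 - 25))) = -28 + 4*(73/(-31 + 32*4)) = -28 + 4*(73/(-31 + 128)) = -28 + 4*(73/97) = -28 + 292/97 = -2424/97 ≈ -24.990)
(F + s)² = (136 - 2424/97)² = (10768/97)² = 115949824/9409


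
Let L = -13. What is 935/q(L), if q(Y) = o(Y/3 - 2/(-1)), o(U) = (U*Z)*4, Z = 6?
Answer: -935/56 ≈ -16.696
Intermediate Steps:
o(U) = 24*U (o(U) = (U*6)*4 = (6*U)*4 = 24*U)
q(Y) = 48 + 8*Y (q(Y) = 24*(Y/3 - 2/(-1)) = 24*(Y*(⅓) - 2*(-1)) = 24*(Y/3 + 2) = 24*(2 + Y/3) = 48 + 8*Y)
935/q(L) = 935/(48 + 8*(-13)) = 935/(48 - 104) = 935/(-56) = 935*(-1/56) = -935/56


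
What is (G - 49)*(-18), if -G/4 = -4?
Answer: 594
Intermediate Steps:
G = 16 (G = -4*(-4) = 16)
(G - 49)*(-18) = (16 - 49)*(-18) = -33*(-18) = 594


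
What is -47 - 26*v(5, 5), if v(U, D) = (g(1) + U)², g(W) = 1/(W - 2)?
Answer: -463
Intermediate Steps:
g(W) = 1/(-2 + W)
v(U, D) = (-1 + U)² (v(U, D) = (1/(-2 + 1) + U)² = (1/(-1) + U)² = (-1 + U)²)
-47 - 26*v(5, 5) = -47 - 26*(-1 + 5)² = -47 - 26*4² = -47 - 26*16 = -47 - 416 = -463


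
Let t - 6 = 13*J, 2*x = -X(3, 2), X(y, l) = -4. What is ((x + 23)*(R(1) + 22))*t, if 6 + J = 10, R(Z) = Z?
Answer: 33350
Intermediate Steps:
J = 4 (J = -6 + 10 = 4)
x = 2 (x = (-1*(-4))/2 = (1/2)*4 = 2)
t = 58 (t = 6 + 13*4 = 6 + 52 = 58)
((x + 23)*(R(1) + 22))*t = ((2 + 23)*(1 + 22))*58 = (25*23)*58 = 575*58 = 33350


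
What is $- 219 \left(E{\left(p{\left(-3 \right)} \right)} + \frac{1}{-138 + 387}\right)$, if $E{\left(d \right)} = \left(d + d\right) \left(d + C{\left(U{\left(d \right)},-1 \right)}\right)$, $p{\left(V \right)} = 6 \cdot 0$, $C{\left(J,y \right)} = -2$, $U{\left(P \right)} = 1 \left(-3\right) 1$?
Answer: $- \frac{73}{83} \approx -0.87952$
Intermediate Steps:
$U{\left(P \right)} = -3$ ($U{\left(P \right)} = \left(-3\right) 1 = -3$)
$p{\left(V \right)} = 0$
$E{\left(d \right)} = 2 d \left(-2 + d\right)$ ($E{\left(d \right)} = \left(d + d\right) \left(d - 2\right) = 2 d \left(-2 + d\right)$)
$- 219 \left(E{\left(p{\left(-3 \right)} \right)} + \frac{1}{-138 + 387}\right) = - 219 \left(2 \cdot 0 \left(-2 + 0\right) + \frac{1}{-138 + 387}\right) = - 219 \left(2 \cdot 0 \left(-2\right) + \frac{1}{249}\right) = - 219 \left(0 + \frac{1}{249}\right) = \left(-219\right) \frac{1}{249} = - \frac{73}{83}$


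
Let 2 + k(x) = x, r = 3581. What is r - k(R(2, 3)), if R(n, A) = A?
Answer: 3580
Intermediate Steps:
k(x) = -2 + x
r - k(R(2, 3)) = 3581 - (-2 + 3) = 3581 - 1*1 = 3581 - 1 = 3580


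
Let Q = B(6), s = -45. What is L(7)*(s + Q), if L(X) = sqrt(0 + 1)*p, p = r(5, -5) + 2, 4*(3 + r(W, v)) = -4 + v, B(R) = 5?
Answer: 130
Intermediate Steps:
r(W, v) = -4 + v/4 (r(W, v) = -3 + (-4 + v)/4 = -3 + (-1 + v/4) = -4 + v/4)
Q = 5
p = -13/4 (p = (-4 + (1/4)*(-5)) + 2 = (-4 - 5/4) + 2 = -21/4 + 2 = -13/4 ≈ -3.2500)
L(X) = -13/4 (L(X) = sqrt(0 + 1)*(-13/4) = sqrt(1)*(-13/4) = 1*(-13/4) = -13/4)
L(7)*(s + Q) = -13*(-45 + 5)/4 = -13/4*(-40) = 130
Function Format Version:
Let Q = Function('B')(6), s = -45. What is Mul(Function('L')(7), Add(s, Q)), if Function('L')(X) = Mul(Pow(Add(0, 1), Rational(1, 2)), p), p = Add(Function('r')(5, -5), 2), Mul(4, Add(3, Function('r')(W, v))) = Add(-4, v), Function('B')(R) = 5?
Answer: 130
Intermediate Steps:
Function('r')(W, v) = Add(-4, Mul(Rational(1, 4), v)) (Function('r')(W, v) = Add(-3, Mul(Rational(1, 4), Add(-4, v))) = Add(-3, Add(-1, Mul(Rational(1, 4), v))) = Add(-4, Mul(Rational(1, 4), v)))
Q = 5
p = Rational(-13, 4) (p = Add(Add(-4, Mul(Rational(1, 4), -5)), 2) = Add(Add(-4, Rational(-5, 4)), 2) = Add(Rational(-21, 4), 2) = Rational(-13, 4) ≈ -3.2500)
Function('L')(X) = Rational(-13, 4) (Function('L')(X) = Mul(Pow(Add(0, 1), Rational(1, 2)), Rational(-13, 4)) = Mul(Pow(1, Rational(1, 2)), Rational(-13, 4)) = Mul(1, Rational(-13, 4)) = Rational(-13, 4))
Mul(Function('L')(7), Add(s, Q)) = Mul(Rational(-13, 4), Add(-45, 5)) = Mul(Rational(-13, 4), -40) = 130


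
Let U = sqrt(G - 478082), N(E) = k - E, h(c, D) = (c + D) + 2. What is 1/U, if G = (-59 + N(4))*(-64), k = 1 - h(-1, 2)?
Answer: -I*sqrt(52658)/157974 ≈ -0.0014526*I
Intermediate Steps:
h(c, D) = 2 + D + c (h(c, D) = (D + c) + 2 = 2 + D + c)
k = -2 (k = 1 - (2 + 2 - 1) = 1 - 1*3 = 1 - 3 = -2)
N(E) = -2 - E
G = 4160 (G = (-59 + (-2 - 1*4))*(-64) = (-59 + (-2 - 4))*(-64) = (-59 - 6)*(-64) = -65*(-64) = 4160)
U = 3*I*sqrt(52658) (U = sqrt(4160 - 478082) = sqrt(-473922) = 3*I*sqrt(52658) ≈ 688.42*I)
1/U = 1/(3*I*sqrt(52658)) = -I*sqrt(52658)/157974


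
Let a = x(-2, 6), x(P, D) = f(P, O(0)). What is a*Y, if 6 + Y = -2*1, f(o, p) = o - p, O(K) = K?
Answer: 16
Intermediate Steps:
x(P, D) = P (x(P, D) = P - 1*0 = P + 0 = P)
a = -2
Y = -8 (Y = -6 - 2*1 = -6 - 2 = -8)
a*Y = -2*(-8) = 16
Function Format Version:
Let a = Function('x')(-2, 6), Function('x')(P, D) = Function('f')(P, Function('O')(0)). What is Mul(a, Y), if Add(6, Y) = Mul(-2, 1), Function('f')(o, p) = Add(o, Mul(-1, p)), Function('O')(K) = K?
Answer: 16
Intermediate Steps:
Function('x')(P, D) = P (Function('x')(P, D) = Add(P, Mul(-1, 0)) = Add(P, 0) = P)
a = -2
Y = -8 (Y = Add(-6, Mul(-2, 1)) = Add(-6, -2) = -8)
Mul(a, Y) = Mul(-2, -8) = 16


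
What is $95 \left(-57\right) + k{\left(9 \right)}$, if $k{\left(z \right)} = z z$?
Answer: $-5334$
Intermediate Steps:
$k{\left(z \right)} = z^{2}$
$95 \left(-57\right) + k{\left(9 \right)} = 95 \left(-57\right) + 9^{2} = -5415 + 81 = -5334$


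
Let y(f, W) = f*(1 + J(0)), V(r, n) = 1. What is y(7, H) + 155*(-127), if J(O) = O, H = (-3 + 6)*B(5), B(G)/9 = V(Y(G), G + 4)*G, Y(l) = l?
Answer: -19678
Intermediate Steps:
B(G) = 9*G (B(G) = 9*(1*G) = 9*G)
H = 135 (H = (-3 + 6)*(9*5) = 3*45 = 135)
y(f, W) = f (y(f, W) = f*(1 + 0) = f*1 = f)
y(7, H) + 155*(-127) = 7 + 155*(-127) = 7 - 19685 = -19678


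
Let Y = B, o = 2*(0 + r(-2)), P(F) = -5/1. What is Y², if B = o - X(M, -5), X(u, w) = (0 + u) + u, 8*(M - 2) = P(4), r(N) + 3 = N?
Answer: 2601/16 ≈ 162.56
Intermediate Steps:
r(N) = -3 + N
P(F) = -5 (P(F) = -5*1 = -5)
M = 11/8 (M = 2 + (⅛)*(-5) = 2 - 5/8 = 11/8 ≈ 1.3750)
X(u, w) = 2*u (X(u, w) = u + u = 2*u)
o = -10 (o = 2*(0 + (-3 - 2)) = 2*(0 - 5) = 2*(-5) = -10)
B = -51/4 (B = -10 - 2*11/8 = -10 - 1*11/4 = -10 - 11/4 = -51/4 ≈ -12.750)
Y = -51/4 ≈ -12.750
Y² = (-51/4)² = 2601/16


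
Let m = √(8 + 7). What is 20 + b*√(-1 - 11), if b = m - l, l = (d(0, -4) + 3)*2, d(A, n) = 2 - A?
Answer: 20 + 2*I*√3*(-10 + √15) ≈ 20.0 - 21.225*I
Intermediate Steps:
m = √15 ≈ 3.8730
l = 10 (l = ((2 - 1*0) + 3)*2 = ((2 + 0) + 3)*2 = (2 + 3)*2 = 5*2 = 10)
b = -10 + √15 (b = √15 - 1*10 = √15 - 10 = -10 + √15 ≈ -6.1270)
20 + b*√(-1 - 11) = 20 + (-10 + √15)*√(-1 - 11) = 20 + (-10 + √15)*√(-12) = 20 + (-10 + √15)*(2*I*√3) = 20 + 2*I*√3*(-10 + √15)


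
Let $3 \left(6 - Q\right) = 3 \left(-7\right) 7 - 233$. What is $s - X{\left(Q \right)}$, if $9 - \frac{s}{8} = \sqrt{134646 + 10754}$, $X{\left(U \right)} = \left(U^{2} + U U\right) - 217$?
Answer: $- \frac{314207}{9} - 80 \sqrt{1454} \approx -37962.0$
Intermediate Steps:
$Q = \frac{398}{3}$ ($Q = 6 - \frac{3 \left(-7\right) 7 - 233}{3} = 6 - \frac{\left(-21\right) 7 - 233}{3} = 6 - \frac{-147 - 233}{3} = 6 - - \frac{380}{3} = 6 + \frac{380}{3} = \frac{398}{3} \approx 132.67$)
$X{\left(U \right)} = -217 + 2 U^{2}$ ($X{\left(U \right)} = \left(U^{2} + U^{2}\right) - 217 = 2 U^{2} - 217 = -217 + 2 U^{2}$)
$s = 72 - 80 \sqrt{1454}$ ($s = 72 - 8 \sqrt{134646 + 10754} = 72 - 8 \sqrt{145400} = 72 - 8 \cdot 10 \sqrt{1454} = 72 - 80 \sqrt{1454} \approx -2978.5$)
$s - X{\left(Q \right)} = \left(72 - 80 \sqrt{1454}\right) - \left(-217 + 2 \left(\frac{398}{3}\right)^{2}\right) = \left(72 - 80 \sqrt{1454}\right) - \left(-217 + 2 \cdot \frac{158404}{9}\right) = \left(72 - 80 \sqrt{1454}\right) - \left(-217 + \frac{316808}{9}\right) = \left(72 - 80 \sqrt{1454}\right) - \frac{314855}{9} = - \frac{314207}{9} - 80 \sqrt{1454}$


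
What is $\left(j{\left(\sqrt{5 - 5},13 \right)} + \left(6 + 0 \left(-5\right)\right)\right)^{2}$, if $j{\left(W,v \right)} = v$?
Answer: $361$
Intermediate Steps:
$\left(j{\left(\sqrt{5 - 5},13 \right)} + \left(6 + 0 \left(-5\right)\right)\right)^{2} = \left(13 + \left(6 + 0 \left(-5\right)\right)\right)^{2} = \left(13 + \left(6 + 0\right)\right)^{2} = \left(13 + 6\right)^{2} = 19^{2} = 361$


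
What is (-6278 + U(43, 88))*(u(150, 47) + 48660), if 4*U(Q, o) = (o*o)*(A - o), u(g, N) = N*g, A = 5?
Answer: -9301675860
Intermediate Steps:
U(Q, o) = o**2*(5 - o)/4 (U(Q, o) = ((o*o)*(5 - o))/4 = (o**2*(5 - o))/4 = o**2*(5 - o)/4)
(-6278 + U(43, 88))*(u(150, 47) + 48660) = (-6278 + (1/4)*88**2*(5 - 1*88))*(47*150 + 48660) = (-6278 + (1/4)*7744*(5 - 88))*(7050 + 48660) = (-6278 + (1/4)*7744*(-83))*55710 = (-6278 - 160688)*55710 = -166966*55710 = -9301675860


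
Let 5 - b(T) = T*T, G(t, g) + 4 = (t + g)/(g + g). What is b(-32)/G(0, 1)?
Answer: 2038/7 ≈ 291.14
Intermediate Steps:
G(t, g) = -4 + (g + t)/(2*g) (G(t, g) = -4 + (t + g)/(g + g) = -4 + (g + t)/((2*g)) = -4 + (g + t)*(1/(2*g)) = -4 + (g + t)/(2*g))
b(T) = 5 - T² (b(T) = 5 - T*T = 5 - T²)
b(-32)/G(0, 1) = (5 - 1*(-32)²)/(((½)*(0 - 7*1)/1)) = (5 - 1*1024)/(((½)*1*(0 - 7))) = (5 - 1024)/(((½)*1*(-7))) = -1019/(-7/2) = -2/7*(-1019) = 2038/7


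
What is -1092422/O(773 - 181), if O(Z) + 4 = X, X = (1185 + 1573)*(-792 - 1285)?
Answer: 546211/2864185 ≈ 0.19070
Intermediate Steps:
X = -5728366 (X = 2758*(-2077) = -5728366)
O(Z) = -5728370 (O(Z) = -4 - 5728366 = -5728370)
-1092422/O(773 - 181) = -1092422/(-5728370) = -1092422*(-1/5728370) = 546211/2864185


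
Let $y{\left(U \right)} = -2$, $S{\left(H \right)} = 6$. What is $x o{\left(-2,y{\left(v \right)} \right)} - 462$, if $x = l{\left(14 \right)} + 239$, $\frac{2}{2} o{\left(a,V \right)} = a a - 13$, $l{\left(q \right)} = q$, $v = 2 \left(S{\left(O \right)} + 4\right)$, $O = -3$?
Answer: $-2739$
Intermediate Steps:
$v = 20$ ($v = 2 \left(6 + 4\right) = 2 \cdot 10 = 20$)
$o{\left(a,V \right)} = -13 + a^{2}$ ($o{\left(a,V \right)} = a a - 13 = a^{2} - 13 = -13 + a^{2}$)
$x = 253$ ($x = 14 + 239 = 253$)
$x o{\left(-2,y{\left(v \right)} \right)} - 462 = 253 \left(-13 + \left(-2\right)^{2}\right) - 462 = 253 \left(-13 + 4\right) - 462 = 253 \left(-9\right) - 462 = -2277 - 462 = -2739$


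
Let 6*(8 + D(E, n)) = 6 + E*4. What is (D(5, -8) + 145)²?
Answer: 179776/9 ≈ 19975.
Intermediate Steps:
D(E, n) = -7 + 2*E/3 (D(E, n) = -8 + (6 + E*4)/6 = -8 + (6 + 4*E)/6 = -8 + (1 + 2*E/3) = -7 + 2*E/3)
(D(5, -8) + 145)² = ((-7 + (⅔)*5) + 145)² = ((-7 + 10/3) + 145)² = (-11/3 + 145)² = (424/3)² = 179776/9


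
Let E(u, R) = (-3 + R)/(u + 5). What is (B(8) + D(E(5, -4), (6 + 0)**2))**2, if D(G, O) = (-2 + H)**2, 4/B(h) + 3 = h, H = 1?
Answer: 81/25 ≈ 3.2400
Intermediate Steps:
E(u, R) = (-3 + R)/(5 + u)
B(h) = 4/(-3 + h)
D(G, O) = 1 (D(G, O) = (-2 + 1)**2 = (-1)**2 = 1)
(B(8) + D(E(5, -4), (6 + 0)**2))**2 = (4/(-3 + 8) + 1)**2 = (4/5 + 1)**2 = (9/5)**2 = 81/25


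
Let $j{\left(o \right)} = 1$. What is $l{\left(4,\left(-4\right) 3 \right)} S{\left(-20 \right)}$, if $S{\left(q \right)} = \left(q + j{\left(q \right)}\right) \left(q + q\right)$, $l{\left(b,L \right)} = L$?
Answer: $-9120$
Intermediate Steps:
$S{\left(q \right)} = 2 q \left(1 + q\right)$ ($S{\left(q \right)} = \left(q + 1\right) \left(q + q\right) = \left(1 + q\right) 2 q = 2 q \left(1 + q\right)$)
$l{\left(4,\left(-4\right) 3 \right)} S{\left(-20 \right)} = \left(-4\right) 3 \cdot 2 \left(-20\right) \left(1 - 20\right) = - 12 \cdot 2 \left(-20\right) \left(-19\right) = \left(-12\right) 760 = -9120$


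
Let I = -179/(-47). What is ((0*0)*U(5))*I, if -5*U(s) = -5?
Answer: 0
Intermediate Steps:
U(s) = 1 (U(s) = -1/5*(-5) = 1)
I = 179/47 (I = -179*(-1/47) = 179/47 ≈ 3.8085)
((0*0)*U(5))*I = ((0*0)*1)*(179/47) = (0*1)*(179/47) = 0*(179/47) = 0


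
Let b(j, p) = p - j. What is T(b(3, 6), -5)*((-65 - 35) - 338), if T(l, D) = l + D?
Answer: 876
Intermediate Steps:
T(l, D) = D + l
T(b(3, 6), -5)*((-65 - 35) - 338) = (-5 + (6 - 1*3))*((-65 - 35) - 338) = (-5 + (6 - 3))*(-100 - 338) = (-5 + 3)*(-438) = -2*(-438) = 876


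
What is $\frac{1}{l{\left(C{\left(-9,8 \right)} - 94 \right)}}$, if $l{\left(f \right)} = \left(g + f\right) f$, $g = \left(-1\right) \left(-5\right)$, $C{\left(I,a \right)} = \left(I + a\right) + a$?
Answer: $\frac{1}{7134} \approx 0.00014017$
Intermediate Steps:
$C{\left(I,a \right)} = I + 2 a$
$g = 5$
$l{\left(f \right)} = f \left(5 + f\right)$ ($l{\left(f \right)} = \left(5 + f\right) f = f \left(5 + f\right)$)
$\frac{1}{l{\left(C{\left(-9,8 \right)} - 94 \right)}} = \frac{1}{\left(\left(-9 + 2 \cdot 8\right) - 94\right) \left(5 + \left(\left(-9 + 2 \cdot 8\right) - 94\right)\right)} = \frac{1}{\left(\left(-9 + 16\right) - 94\right) \left(5 + \left(\left(-9 + 16\right) - 94\right)\right)} = \frac{1}{\left(7 - 94\right) \left(5 + \left(7 - 94\right)\right)} = \frac{1}{\left(-87\right) \left(5 - 87\right)} = \frac{1}{\left(-87\right) \left(-82\right)} = \frac{1}{7134}$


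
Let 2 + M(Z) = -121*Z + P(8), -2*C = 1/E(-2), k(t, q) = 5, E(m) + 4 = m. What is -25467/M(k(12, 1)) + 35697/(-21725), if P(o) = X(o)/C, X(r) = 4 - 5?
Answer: 531174132/13447775 ≈ 39.499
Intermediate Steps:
E(m) = -4 + m
X(r) = -1
C = 1/12 (C = -1/(2*(-4 - 2)) = -½/(-6) = -½*(-⅙) = 1/12 ≈ 0.083333)
P(o) = -12 (P(o) = -1/1/12 = -1*12 = -12)
M(Z) = -14 - 121*Z (M(Z) = -2 + (-121*Z - 12) = -2 + (-12 - 121*Z) = -14 - 121*Z)
-25467/M(k(12, 1)) + 35697/(-21725) = -25467/(-14 - 121*5) + 35697/(-21725) = -25467/(-14 - 605) + 35697*(-1/21725) = -25467/(-619) - 35697/21725 = -25467*(-1/619) - 35697/21725 = 25467/619 - 35697/21725 = 531174132/13447775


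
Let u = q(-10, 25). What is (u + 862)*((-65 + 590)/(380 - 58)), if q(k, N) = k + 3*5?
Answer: 65025/46 ≈ 1413.6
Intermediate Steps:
q(k, N) = 15 + k (q(k, N) = k + 15 = 15 + k)
u = 5 (u = 15 - 10 = 5)
(u + 862)*((-65 + 590)/(380 - 58)) = (5 + 862)*((-65 + 590)/(380 - 58)) = 867*(525/322) = 867*(525*(1/322)) = 867*(75/46) = 65025/46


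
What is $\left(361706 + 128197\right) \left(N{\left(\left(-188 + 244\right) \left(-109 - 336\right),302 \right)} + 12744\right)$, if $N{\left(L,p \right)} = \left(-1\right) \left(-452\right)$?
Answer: $6464759988$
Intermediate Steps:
$N{\left(L,p \right)} = 452$
$\left(361706 + 128197\right) \left(N{\left(\left(-188 + 244\right) \left(-109 - 336\right),302 \right)} + 12744\right) = \left(361706 + 128197\right) \left(452 + 12744\right) = 489903 \cdot 13196 = 6464759988$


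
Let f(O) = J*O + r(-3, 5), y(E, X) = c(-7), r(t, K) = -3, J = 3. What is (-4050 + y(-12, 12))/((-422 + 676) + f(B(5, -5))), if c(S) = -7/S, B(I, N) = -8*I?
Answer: -4049/131 ≈ -30.908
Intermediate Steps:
y(E, X) = 1 (y(E, X) = -7/(-7) = -7*(-1/7) = 1)
f(O) = -3 + 3*O (f(O) = 3*O - 3 = -3 + 3*O)
(-4050 + y(-12, 12))/((-422 + 676) + f(B(5, -5))) = (-4050 + 1)/((-422 + 676) + (-3 + 3*(-8*5))) = -4049/(254 + (-3 + 3*(-40))) = -4049/(254 + (-3 - 120)) = -4049/(254 - 123) = -4049/131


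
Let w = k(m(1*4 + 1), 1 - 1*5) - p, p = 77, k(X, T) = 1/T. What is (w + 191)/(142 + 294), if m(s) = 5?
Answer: 455/1744 ≈ 0.26089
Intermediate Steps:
w = -309/4 (w = 1/(1 - 1*5) - 1*77 = 1/(1 - 5) - 77 = 1/(-4) - 77 = -1/4 - 77 = -309/4 ≈ -77.250)
(w + 191)/(142 + 294) = (-309/4 + 191)/(142 + 294) = (455/4)/436 = (455/4)*(1/436) = 455/1744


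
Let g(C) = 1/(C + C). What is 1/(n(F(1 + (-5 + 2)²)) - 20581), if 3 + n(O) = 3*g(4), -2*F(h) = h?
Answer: -8/164669 ≈ -4.8582e-5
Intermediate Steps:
g(C) = 1/(2*C)
F(h) = -h/2
n(O) = -21/8 (n(O) = -3 + 3*((½)/4) = -3 + 3*((½)*(¼)) = -3 + 3*(⅛) = -3 + 3/8 = -21/8)
1/(n(F(1 + (-5 + 2)²)) - 20581) = 1/(-21/8 - 20581) = 1/(-164669/8) = -8/164669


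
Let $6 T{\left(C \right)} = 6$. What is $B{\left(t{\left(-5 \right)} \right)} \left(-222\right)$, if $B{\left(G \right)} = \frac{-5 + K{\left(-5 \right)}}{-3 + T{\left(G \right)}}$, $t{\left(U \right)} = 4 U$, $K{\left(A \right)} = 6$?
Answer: $111$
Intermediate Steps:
$T{\left(C \right)} = 1$ ($T{\left(C \right)} = \frac{1}{6} \cdot 6 = 1$)
$B{\left(G \right)} = - \frac{1}{2}$ ($B{\left(G \right)} = \frac{-5 + 6}{-3 + 1} = 1 \frac{1}{-2} = 1 \left(- \frac{1}{2}\right) = - \frac{1}{2}$)
$B{\left(t{\left(-5 \right)} \right)} \left(-222\right) = \left(- \frac{1}{2}\right) \left(-222\right) = 111$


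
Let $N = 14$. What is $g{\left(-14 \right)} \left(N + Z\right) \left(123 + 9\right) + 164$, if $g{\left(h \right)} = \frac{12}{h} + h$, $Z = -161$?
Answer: $288452$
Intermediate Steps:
$g{\left(h \right)} = h + \frac{12}{h}$
$g{\left(-14 \right)} \left(N + Z\right) \left(123 + 9\right) + 164 = \left(-14 + \frac{12}{-14}\right) \left(14 - 161\right) \left(123 + 9\right) + 164 = \left(-14 + 12 \left(- \frac{1}{14}\right)\right) \left(\left(-147\right) 132\right) + 164 = \left(-14 - \frac{6}{7}\right) \left(-19404\right) + 164 = \left(- \frac{104}{7}\right) \left(-19404\right) + 164 = 288288 + 164 = 288452$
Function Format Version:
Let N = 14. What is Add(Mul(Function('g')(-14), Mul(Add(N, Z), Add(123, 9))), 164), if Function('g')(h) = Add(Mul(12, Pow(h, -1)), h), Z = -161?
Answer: 288452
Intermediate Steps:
Function('g')(h) = Add(h, Mul(12, Pow(h, -1)))
Add(Mul(Function('g')(-14), Mul(Add(N, Z), Add(123, 9))), 164) = Add(Mul(Add(-14, Mul(12, Pow(-14, -1))), Mul(Add(14, -161), Add(123, 9))), 164) = Add(Mul(Add(-14, Mul(12, Rational(-1, 14))), Mul(-147, 132)), 164) = Add(Mul(Add(-14, Rational(-6, 7)), -19404), 164) = Add(Mul(Rational(-104, 7), -19404), 164) = Add(288288, 164) = 288452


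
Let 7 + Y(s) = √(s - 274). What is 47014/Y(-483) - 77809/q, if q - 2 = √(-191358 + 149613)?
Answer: (-638691 - 517154*I*√345 + 77809*I*√757)/((2 + 11*I*√345)*(7 - I*√757)) ≈ -412.04 - 1224.1*I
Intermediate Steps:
Y(s) = -7 + √(-274 + s) (Y(s) = -7 + √(s - 274) = -7 + √(-274 + s))
q = 2 + 11*I*√345 (q = 2 + √(-191358 + 149613) = 2 + √(-41745) = 2 + 11*I*√345 ≈ 2.0 + 204.32*I)
47014/Y(-483) - 77809/q = 47014/(-7 + √(-274 - 483)) - 77809/(2 + 11*I*√345) = 47014/(-7 + √(-757)) - 77809/(2 + 11*I*√345) = 47014/(-7 + I*√757) - 77809/(2 + 11*I*√345) = -77809/(2 + 11*I*√345) + 47014/(-7 + I*√757)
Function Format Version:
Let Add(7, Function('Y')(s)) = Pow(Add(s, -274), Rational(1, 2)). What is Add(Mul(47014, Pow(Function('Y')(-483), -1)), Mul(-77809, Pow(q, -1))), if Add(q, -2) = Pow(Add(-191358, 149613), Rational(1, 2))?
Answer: Mul(Pow(Add(2, Mul(11, I, Pow(345, Rational(1, 2)))), -1), Pow(Add(7, Mul(-1, I, Pow(757, Rational(1, 2)))), -1), Add(-638691, Mul(-517154, I, Pow(345, Rational(1, 2))), Mul(77809, I, Pow(757, Rational(1, 2))))) ≈ Add(-412.04, Mul(-1224.1, I))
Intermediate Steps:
Function('Y')(s) = Add(-7, Pow(Add(-274, s), Rational(1, 2))) (Function('Y')(s) = Add(-7, Pow(Add(s, -274), Rational(1, 2))) = Add(-7, Pow(Add(-274, s), Rational(1, 2))))
q = Add(2, Mul(11, I, Pow(345, Rational(1, 2)))) (q = Add(2, Pow(Add(-191358, 149613), Rational(1, 2))) = Add(2, Pow(-41745, Rational(1, 2))) = Add(2, Mul(11, I, Pow(345, Rational(1, 2)))) ≈ Add(2.0000, Mul(204.32, I)))
Add(Mul(47014, Pow(Function('Y')(-483), -1)), Mul(-77809, Pow(q, -1))) = Add(Mul(47014, Pow(Add(-7, Pow(Add(-274, -483), Rational(1, 2))), -1)), Mul(-77809, Pow(Add(2, Mul(11, I, Pow(345, Rational(1, 2)))), -1))) = Add(Mul(47014, Pow(Add(-7, Pow(-757, Rational(1, 2))), -1)), Mul(-77809, Pow(Add(2, Mul(11, I, Pow(345, Rational(1, 2)))), -1))) = Add(Mul(47014, Pow(Add(-7, Mul(I, Pow(757, Rational(1, 2)))), -1)), Mul(-77809, Pow(Add(2, Mul(11, I, Pow(345, Rational(1, 2)))), -1))) = Add(Mul(-77809, Pow(Add(2, Mul(11, I, Pow(345, Rational(1, 2)))), -1)), Mul(47014, Pow(Add(-7, Mul(I, Pow(757, Rational(1, 2)))), -1)))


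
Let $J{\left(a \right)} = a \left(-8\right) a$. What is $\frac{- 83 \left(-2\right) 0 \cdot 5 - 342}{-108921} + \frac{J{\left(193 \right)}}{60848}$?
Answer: $- \frac{1351532359}{276151042} \approx -4.8942$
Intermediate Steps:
$J{\left(a \right)} = - 8 a^{2}$ ($J{\left(a \right)} = - 8 a a = - 8 a^{2}$)
$\frac{- 83 \left(-2\right) 0 \cdot 5 - 342}{-108921} + \frac{J{\left(193 \right)}}{60848} = \frac{- 83 \left(-2\right) 0 \cdot 5 - 342}{-108921} + \frac{\left(-8\right) 193^{2}}{60848} = \left(- 83 \cdot 0 \cdot 5 - 342\right) \left(- \frac{1}{108921}\right) + \left(-8\right) 37249 \cdot \frac{1}{60848} = \left(\left(-83\right) 0 - 342\right) \left(- \frac{1}{108921}\right) - \frac{37249}{7606} = \left(0 - 342\right) \left(- \frac{1}{108921}\right) - \frac{37249}{7606} = \left(-342\right) \left(- \frac{1}{108921}\right) - \frac{37249}{7606} = \frac{114}{36307} - \frac{37249}{7606} = - \frac{1351532359}{276151042}$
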